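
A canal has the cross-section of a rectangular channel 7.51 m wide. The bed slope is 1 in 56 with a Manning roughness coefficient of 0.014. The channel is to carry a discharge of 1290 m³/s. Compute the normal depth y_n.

Manning's equation rearranged: A R^(2/3) = nQ / (1·√S) = 0.014 × 1290 / (√0.01786) = 135.1.
Trying y = 11.9 m: A R^(2/3) = 179.8 — too large.
Trying y = 9.33 m: A R^(2/3) = 135.1 — matches.

y_n = 9.33 m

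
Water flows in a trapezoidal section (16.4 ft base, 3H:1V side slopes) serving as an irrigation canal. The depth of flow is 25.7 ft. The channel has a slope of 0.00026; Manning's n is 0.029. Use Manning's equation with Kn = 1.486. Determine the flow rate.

Q = 11200 ft³/s

With bottom width b = 16.4 ft and side slope z = 3: A = (b + zy)y = (16.4 + 3×25.7)×25.7 = 2403 ft²; P = b + 2y√(1+z²) = 16.4 + 2×25.7×3.162 = 178.9 ft.
Hydraulic radius R = A/P = 2403/178.9 = 13.43 ft.
Manning's equation: Q = (1.486/n) A R^(2/3) S^(1/2) = (1.486/0.029) × 2403 × 13.43^(2/3) × 0.00026^(1/2) = 11200 ft³/s.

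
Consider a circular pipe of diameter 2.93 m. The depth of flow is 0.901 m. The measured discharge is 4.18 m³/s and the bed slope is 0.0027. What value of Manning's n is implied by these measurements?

n = 0.014

For a circular section of diameter D = 2.93 m at depth y = 0.901 m, the central angle is θ = 2 arccos(1 − 2y/D) = 2.351 rad. Then A = (D²/8)(θ − sin θ) = 1.761 m² and P = Dθ/2 = 3.445 m.
Hydraulic radius R = A/P = 1.761/3.445 = 0.5111 m.
Rearranging Manning's equation: n = (1/Q) A R^(2/3) S^(1/2) = (1/4.18) × 1.761 × 0.5111^(2/3) × √0.0027 = 0.014.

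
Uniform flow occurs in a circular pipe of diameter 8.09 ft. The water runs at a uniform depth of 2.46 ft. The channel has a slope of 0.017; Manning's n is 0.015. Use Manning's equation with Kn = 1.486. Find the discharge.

Q = 213 ft³/s

For a circular section of diameter D = 8.09 ft at depth y = 2.46 ft, the central angle is θ = 2 arccos(1 − 2y/D) = 2.336 rad. Then A = (D²/8)(θ − sin θ) = 13.21 ft² and P = Dθ/2 = 9.45 ft.
Hydraulic radius R = A/P = 13.21/9.45 = 1.398 ft.
Manning's equation: Q = (1.486/n) A R^(2/3) S^(1/2) = (1.486/0.015) × 13.21 × 1.398^(2/3) × 0.017^(1/2) = 213 ft³/s.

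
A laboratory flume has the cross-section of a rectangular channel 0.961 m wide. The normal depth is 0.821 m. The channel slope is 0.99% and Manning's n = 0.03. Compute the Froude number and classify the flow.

subcritical

Flow area A = b·y = 0.961 × 0.821 = 0.789 m². Wetted perimeter P = b + 2y = 0.961 + 2×0.821 = 2.603 m.
Hydraulic radius R = A/P = 0.789/2.603 = 0.3031 m.
V = (1/n) R^(2/3) √S = (1/0.03) × 0.3031^(2/3) × √0.0099 = 1.497 m/s. Hydraulic depth D_h = A/T = 0.789/0.961 = 0.821 m.
Froude number Fr = V/√(g·D_h) = 1.497/√(9.81×0.821) = 0.527, which is less than 1, so the flow is subcritical.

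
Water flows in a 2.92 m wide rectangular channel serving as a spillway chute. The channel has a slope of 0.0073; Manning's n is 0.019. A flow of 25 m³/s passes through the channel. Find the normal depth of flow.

Manning's equation rearranged: A R^(2/3) = nQ / (1·√S) = 0.019 × 25 / (√0.0073) = 5.559.
Try y = 2.63 m: A R^(2/3) = 7.363 — too large.
Try y = 1.8 m: A R^(2/3) = 4.553 — too small.
Try y = 2.1 m: A R^(2/3) = 5.551 — close enough.

y_n = 2.1 m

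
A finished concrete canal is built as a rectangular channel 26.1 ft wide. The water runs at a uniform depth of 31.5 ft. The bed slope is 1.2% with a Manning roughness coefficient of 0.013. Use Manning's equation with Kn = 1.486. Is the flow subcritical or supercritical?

supercritical

Flow area A = b·y = 26.1 × 31.5 = 822.2 ft². Wetted perimeter P = b + 2y = 26.1 + 2×31.5 = 89.1 ft.
Hydraulic radius R = A/P = 822.2/89.1 = 9.227 ft.
V = (1.486/n) R^(2/3) √S = (1.486/0.013) × 9.227^(2/3) × √0.012 = 55.09 ft/s. Hydraulic depth D_h = A/T = 822.2/26.1 = 31.5 ft.
Froude number Fr = V/√(g·D_h) = 55.09/√(32.2×31.5) = 1.73, which is greater than 1, so the flow is supercritical.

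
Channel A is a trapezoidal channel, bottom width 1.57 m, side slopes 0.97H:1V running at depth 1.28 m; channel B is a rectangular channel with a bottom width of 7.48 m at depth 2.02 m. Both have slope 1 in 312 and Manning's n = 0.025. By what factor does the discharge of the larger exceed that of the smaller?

Channel A: With bottom width b = 1.57 m and side slope z = 0.97: A = (b + zy)y = (1.57 + 0.97×1.28)×1.28 = 3.599 m²; P = b + 2y√(1+z²) = 1.57 + 2×1.28×1.393 = 5.136 m. Hydraulic radius R = A/P = 3.599/5.136 = 0.7006 m. Q_A = (1/0.025)·3.599·0.7006^(2/3)·√0.003205 = 6.429 m³/s.
Channel B: Flow area A = b·y = 7.48 × 2.02 = 15.11 m². Wetted perimeter P = b + 2y = 7.48 + 2×2.02 = 11.52 m. Hydraulic radius R = A/P = 15.11/11.52 = 1.312 m. Q_B = (1/0.025)·15.11·1.312^(2/3)·√0.003205 = 41 m³/s.
The larger discharge is 41 m³/s and the smaller is 6.429 m³/s; the ratio is 6.38.

6.38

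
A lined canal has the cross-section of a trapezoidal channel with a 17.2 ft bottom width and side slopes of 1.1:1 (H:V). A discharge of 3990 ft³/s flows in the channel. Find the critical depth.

y_c = 9.6 ft

At critical depth, Q² T / (g A³) = 1, i.e. A³/T = Q²/g = 3990²/32.2 = 494400.
At y = 6.94 ft: A³/T = 157700 — low.
At y = 9.6 ft: A³/T = 493900 — ≈ 494400.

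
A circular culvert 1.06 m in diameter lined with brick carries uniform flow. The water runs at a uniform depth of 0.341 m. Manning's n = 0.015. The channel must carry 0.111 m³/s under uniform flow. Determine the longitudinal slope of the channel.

S = 0.000417

For a circular section of diameter D = 1.06 m at depth y = 0.341 m, the central angle is θ = 2 arccos(1 − 2y/D) = 2.412 rad. Then A = (D²/8)(θ − sin θ) = 0.2452 m² and P = Dθ/2 = 1.279 m.
Hydraulic radius R = A/P = 0.2452/1.279 = 0.1918 m.
From Manning's equation, S = [nQ / (1 A R^(2/3))]² = [0.015 × 0.111 / (1 × 0.2452 × 0.1918^(2/3))]² = 0.000417.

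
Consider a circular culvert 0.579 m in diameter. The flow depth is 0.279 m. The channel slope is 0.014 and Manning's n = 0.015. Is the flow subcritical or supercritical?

For a circular section of diameter D = 0.579 m at depth y = 0.279 m, the central angle is θ = 2 arccos(1 − 2y/D) = 3.069 rad. Then A = (D²/8)(θ − sin θ) = 0.1256 m² and P = Dθ/2 = 0.8885 m.
Hydraulic radius R = A/P = 0.1256/0.8885 = 0.1413 m.
V = (1/n) R^(2/3) √S = (1/0.015) × 0.1413^(2/3) × √0.014 = 2.14 m/s. Hydraulic depth D_h = A/T = 0.1256/0.5786 = 0.217 m.
Froude number Fr = V/√(g·D_h) = 2.14/√(9.81×0.217) = 1.47, which is greater than 1, so the flow is supercritical.

supercritical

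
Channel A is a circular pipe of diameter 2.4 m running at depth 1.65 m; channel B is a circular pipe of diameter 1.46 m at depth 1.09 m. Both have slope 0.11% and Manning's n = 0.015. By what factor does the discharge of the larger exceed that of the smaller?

Channel A: For a circular section of diameter D = 2.4 m at depth y = 1.65 m, the central angle is θ = 2 arccos(1 − 2y/D) = 3.91 rad. Then A = (D²/8)(θ − sin θ) = 3.316 m² and P = Dθ/2 = 4.692 m. Hydraulic radius R = A/P = 3.316/4.692 = 0.7067 m. Q_A = (1/0.015)·3.316·0.7067^(2/3)·√0.0011 = 5.817 m³/s.
Channel B: For a circular section of diameter D = 1.46 m at depth y = 1.09 m, the central angle is θ = 2 arccos(1 − 2y/D) = 4.173 rad. Then A = (D²/8)(θ − sin θ) = 1.341 m² and P = Dθ/2 = 3.046 m. Hydraulic radius R = A/P = 1.341/3.046 = 0.44 m. Q_B = (1/0.015)·1.341·0.44^(2/3)·√0.0011 = 1.715 m³/s.
The larger discharge is 5.817 m³/s and the smaller is 1.715 m³/s; the ratio is 3.39.

3.39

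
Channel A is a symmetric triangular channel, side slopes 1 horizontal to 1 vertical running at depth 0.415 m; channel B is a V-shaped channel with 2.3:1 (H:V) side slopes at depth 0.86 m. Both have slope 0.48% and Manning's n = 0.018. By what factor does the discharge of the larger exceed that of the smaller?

19.1

Channel A: For a triangular section with side slope z = 1: A = zy² = 1×0.415² = 0.1722 m²; P = 2y√(1+z²) = 2×0.415×1.414 = 1.174 m. Hydraulic radius R = A/P = 0.1722/1.174 = 0.1467 m. Q_A = (1/0.018)·0.1722·0.1467^(2/3)·√0.0048 = 0.1844 m³/s.
Channel B: For a triangular section with side slope z = 2.3: A = zy² = 2.3×0.86² = 1.701 m²; P = 2y√(1+z²) = 2×0.86×2.508 = 4.314 m. Hydraulic radius R = A/P = 1.701/4.314 = 0.3943 m. Q_B = (1/0.018)·1.701·0.3943^(2/3)·√0.0048 = 3.521 m³/s.
The larger discharge is 3.521 m³/s and the smaller is 0.1844 m³/s; the ratio is 19.1.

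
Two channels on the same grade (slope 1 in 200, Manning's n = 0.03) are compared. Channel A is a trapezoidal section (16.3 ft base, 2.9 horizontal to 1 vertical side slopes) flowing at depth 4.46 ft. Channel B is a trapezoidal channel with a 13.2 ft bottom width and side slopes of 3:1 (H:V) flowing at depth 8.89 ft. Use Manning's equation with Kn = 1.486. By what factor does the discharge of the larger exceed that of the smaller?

3.89

Channel A: With bottom width b = 16.3 ft and side slope z = 2.9: A = (b + zy)y = (16.3 + 2.9×4.46)×4.46 = 130.4 ft²; P = b + 2y√(1+z²) = 16.3 + 2×4.46×3.068 = 43.66 ft. Hydraulic radius R = A/P = 130.4/43.66 = 2.986 ft. Q_A = (1.486/0.03)·130.4·2.986^(2/3)·√0.005 = 947 ft³/s.
Channel B: With bottom width b = 13.2 ft and side slope z = 3: A = (b + zy)y = (13.2 + 3×8.89)×8.89 = 354.4 ft²; P = b + 2y√(1+z²) = 13.2 + 2×8.89×3.162 = 69.43 ft. Hydraulic radius R = A/P = 354.4/69.43 = 5.105 ft. Q_B = (1.486/0.03)·354.4·5.105^(2/3)·√0.005 = 3681 ft³/s.
The larger discharge is 3681 ft³/s and the smaller is 947 ft³/s; the ratio is 3.89.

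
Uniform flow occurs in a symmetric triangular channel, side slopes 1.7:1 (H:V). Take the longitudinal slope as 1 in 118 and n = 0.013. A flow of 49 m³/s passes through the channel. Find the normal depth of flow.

y_n = 2.09 m

Manning's equation rearranged: A R^(2/3) = nQ / (1·√S) = 0.013 × 49 / (√0.008475) = 6.92.
Trying y = 2.53 m: A R^(2/3) = 11.53 — too large.
Trying y = 1.82 m: A R^(2/3) = 4.789 — too small.
Trying y = 2.09 m: A R^(2/3) = 6.926 — close enough.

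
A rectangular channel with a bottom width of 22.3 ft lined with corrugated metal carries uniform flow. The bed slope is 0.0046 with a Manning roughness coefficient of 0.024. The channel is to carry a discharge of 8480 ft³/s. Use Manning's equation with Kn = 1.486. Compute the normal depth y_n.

y_n = 23.5 ft

Manning's equation rearranged: A R^(2/3) = nQ / (1.486·√S) = 0.024 × 8480 / (1.486 × √0.0046) = 2019.
Trying y = 26.3 ft: A R^(2/3) = 2313 — high.
Trying y = 18.8 ft: A R^(2/3) = 1534 — low.
Trying y = 23.5 ft: A R^(2/3) = 2019 — ≈ 2019.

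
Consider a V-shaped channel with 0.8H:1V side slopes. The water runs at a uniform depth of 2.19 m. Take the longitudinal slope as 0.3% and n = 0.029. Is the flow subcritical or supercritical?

For a triangular section with side slope z = 0.8: A = zy² = 0.8×2.19² = 3.837 m²; P = 2y√(1+z²) = 2×2.19×1.281 = 5.609 m.
Hydraulic radius R = A/P = 3.837/5.609 = 0.684 m.
V = (1/n) R^(2/3) √S = (1/0.029) × 0.684^(2/3) × √0.003 = 1.466 m/s. Hydraulic depth D_h = A/T = 3.837/3.504 = 1.095 m.
Froude number Fr = V/√(g·D_h) = 1.466/√(9.81×1.095) = 0.447, which is less than 1, so the flow is subcritical.

subcritical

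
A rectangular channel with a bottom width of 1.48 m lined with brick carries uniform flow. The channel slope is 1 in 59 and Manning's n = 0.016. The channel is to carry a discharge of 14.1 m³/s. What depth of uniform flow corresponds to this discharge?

y_n = 1.8 m

Manning's equation rearranged: A R^(2/3) = nQ / (1·√S) = 0.016 × 14.1 / (√0.01695) = 1.733.
At y = 2.18 m: A R^(2/3) = 2.172 — too large.
At y = 1.46 m: A R^(2/3) = 1.345 — too small.
At y = 1.8 m: A R^(2/3) = 1.732 — ≈ 1.733.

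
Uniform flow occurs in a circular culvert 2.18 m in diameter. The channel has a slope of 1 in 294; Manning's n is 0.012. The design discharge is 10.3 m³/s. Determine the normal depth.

Manning's equation rearranged: A R^(2/3) = nQ / (1·√S) = 0.012 × 10.3 / (√0.003401) = 2.119.
At y = 1.2 m: A R^(2/3) = 1.461 — too small.
At y = 1.85 m: A R^(2/3) = 2.563 — too large.
At y = 1.55 m: A R^(2/3) = 2.128 — close enough.

y_n = 1.55 m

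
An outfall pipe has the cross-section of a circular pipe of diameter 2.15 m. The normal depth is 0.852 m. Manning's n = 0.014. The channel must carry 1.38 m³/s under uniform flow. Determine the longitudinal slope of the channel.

For a circular section of diameter D = 2.15 m at depth y = 0.852 m, the central angle is θ = 2 arccos(1 − 2y/D) = 2.724 rad. Then A = (D²/8)(θ − sin θ) = 1.339 m² and P = Dθ/2 = 2.928 m.
Hydraulic radius R = A/P = 1.339/2.928 = 0.4574 m.
From Manning's equation, S = [nQ / (1 A R^(2/3))]² = [0.014 × 1.38 / (1 × 1.339 × 0.4574^(2/3))]² = 0.00059.

S = 0.00059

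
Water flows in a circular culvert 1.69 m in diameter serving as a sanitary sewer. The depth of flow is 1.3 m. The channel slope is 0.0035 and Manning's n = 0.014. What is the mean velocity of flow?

V = 2.7 m/s

For a circular section of diameter D = 1.69 m at depth y = 1.3 m, the central angle is θ = 2 arccos(1 − 2y/D) = 4.279 rad. Then A = (D²/8)(θ − sin θ) = 1.852 m² and P = Dθ/2 = 3.616 m.
Hydraulic radius R = A/P = 1.852/3.616 = 0.5121 m.
From Manning's equation, V = (1/n) R^(2/3) S^(1/2) = (1/0.014) × 0.5121^(2/3) × 0.0035^(1/2) = 2.7 m/s.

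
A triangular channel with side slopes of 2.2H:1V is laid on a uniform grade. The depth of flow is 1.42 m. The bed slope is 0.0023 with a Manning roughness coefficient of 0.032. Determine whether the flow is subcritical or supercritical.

For a triangular section with side slope z = 2.2: A = zy² = 2.2×1.42² = 4.436 m²; P = 2y√(1+z²) = 2×1.42×2.417 = 6.863 m.
Hydraulic radius R = A/P = 4.436/6.863 = 0.6464 m.
V = (1/n) R^(2/3) √S = (1/0.032) × 0.6464^(2/3) × √0.0023 = 1.12 m/s. Hydraulic depth D_h = A/T = 4.436/6.248 = 0.71 m.
Froude number Fr = V/√(g·D_h) = 1.12/√(9.81×0.71) = 0.425, which is less than 1, so the flow is subcritical.

subcritical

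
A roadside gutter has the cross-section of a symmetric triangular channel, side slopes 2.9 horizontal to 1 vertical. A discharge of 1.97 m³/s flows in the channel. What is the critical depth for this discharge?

y_c = 0.623 m

At critical depth, Q² T / (g A³) = 1, i.e. A³/T = Q²/g = 1.97²/9.81 = 0.3956.
At y = 0.527 m: A³/T = 0.1709 — too small.
At y = 0.722 m: A³/T = 0.825 — too large.
At y = 0.623 m: A³/T = 0.3946 — ≈ 0.3956.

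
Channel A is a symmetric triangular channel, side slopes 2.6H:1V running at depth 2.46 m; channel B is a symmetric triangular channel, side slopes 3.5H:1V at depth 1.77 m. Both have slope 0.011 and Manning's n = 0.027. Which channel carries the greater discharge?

channel A

Channel A: For a triangular section with side slope z = 2.6: A = zy² = 2.6×2.46² = 15.73 m²; P = 2y√(1+z²) = 2×2.46×2.786 = 13.71 m. Hydraulic radius R = A/P = 15.73/13.71 = 1.148 m. Q_A = (1/0.027)·15.73·1.148^(2/3)·√0.011 = 67.01 m³/s.
Channel B: For a triangular section with side slope z = 3.5: A = zy² = 3.5×1.77² = 10.97 m²; P = 2y√(1+z²) = 2×1.77×3.64 = 12.89 m. Hydraulic radius R = A/P = 10.97/12.89 = 0.8509 m. Q_B = (1/0.027)·10.97·0.8509^(2/3)·√0.011 = 38.25 m³/s.
Q_A = 67.01 m³/s vs Q_B = 38.25 m³/s, so channel A carries more.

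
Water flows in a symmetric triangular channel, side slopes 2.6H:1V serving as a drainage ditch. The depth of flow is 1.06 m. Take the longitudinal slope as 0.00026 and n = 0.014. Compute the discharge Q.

For a triangular section with side slope z = 2.6: A = zy² = 2.6×1.06² = 2.921 m²; P = 2y√(1+z²) = 2×1.06×2.786 = 5.906 m.
Hydraulic radius R = A/P = 2.921/5.906 = 0.4947 m.
Manning's equation: Q = (1/n) A R^(2/3) S^(1/2) = (1/0.014) × 2.921 × 0.4947^(2/3) × 0.00026^(1/2) = 2.1 m³/s.

Q = 2.1 m³/s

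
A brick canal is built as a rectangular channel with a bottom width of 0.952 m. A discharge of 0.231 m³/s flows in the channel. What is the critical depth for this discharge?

For a rectangular channel, critical depth y_c = (q²/g)^(1/3) where q = Q/b = 0.231/0.952 = 0.2426 m²/s.
So y_c = (0.2426²/9.81)^(1/3) = 0.182 m.

y_c = 0.182 m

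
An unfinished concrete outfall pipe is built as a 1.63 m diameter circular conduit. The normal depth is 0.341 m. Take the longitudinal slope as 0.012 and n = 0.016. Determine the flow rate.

Q = 0.753 m³/s

For a circular section of diameter D = 1.63 m at depth y = 0.341 m, the central angle is θ = 2 arccos(1 − 2y/D) = 1.9 rad. Then A = (D²/8)(θ − sin θ) = 0.3168 m² and P = Dθ/2 = 1.549 m.
Hydraulic radius R = A/P = 0.3168/1.549 = 0.2046 m.
Manning's equation: Q = (1/n) A R^(2/3) S^(1/2) = (1/0.016) × 0.3168 × 0.2046^(2/3) × 0.012^(1/2) = 0.753 m³/s.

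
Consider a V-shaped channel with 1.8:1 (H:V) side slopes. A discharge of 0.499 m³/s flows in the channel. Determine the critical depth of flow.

y_c = 0.436 m

At critical depth, Q² T / (g A³) = 1, i.e. A³/T = Q²/g = 0.499²/9.81 = 0.02538.
Try y = 0.339 m: A³/T = 0.007253 — too small.
Try y = 0.533 m: A³/T = 0.06969 — too large.
Try y = 0.436 m: A³/T = 0.02552 — matches.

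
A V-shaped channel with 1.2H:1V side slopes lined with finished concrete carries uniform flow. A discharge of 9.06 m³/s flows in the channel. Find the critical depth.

y_c = 1.63 m

At critical depth, Q² T / (g A³) = 1, i.e. A³/T = Q²/g = 9.06²/9.81 = 8.367.
Trying y = 1.22 m: A³/T = 1.946 — too small.
Trying y = 2.05 m: A³/T = 26.07 — too large.
Trying y = 1.63 m: A³/T = 8.285 — ≈ 8.367.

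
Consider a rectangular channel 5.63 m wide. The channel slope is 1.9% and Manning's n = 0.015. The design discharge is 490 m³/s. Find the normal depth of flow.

Manning's equation rearranged: A R^(2/3) = nQ / (1·√S) = 0.015 × 490 / (√0.019) = 53.32.
At y = 7.24 m: A R^(2/3) = 65.28 — high.
At y = 6.11 m: A R^(2/3) = 53.27 — close enough.

y_n = 6.11 m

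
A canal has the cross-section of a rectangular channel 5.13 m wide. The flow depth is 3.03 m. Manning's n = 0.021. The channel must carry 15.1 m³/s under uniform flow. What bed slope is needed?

Flow area A = b·y = 5.13 × 3.03 = 15.54 m². Wetted perimeter P = b + 2y = 5.13 + 2×3.03 = 11.19 m.
Hydraulic radius R = A/P = 15.54/11.19 = 1.389 m.
From Manning's equation, S = [nQ / (1 A R^(2/3))]² = [0.021 × 15.1 / (1 × 15.54 × 1.389^(2/3))]² = 0.000269.

S = 0.000269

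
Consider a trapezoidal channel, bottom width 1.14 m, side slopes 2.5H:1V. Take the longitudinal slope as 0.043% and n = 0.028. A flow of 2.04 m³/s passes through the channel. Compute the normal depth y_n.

y_n = 1.05 m

Manning's equation rearranged: A R^(2/3) = nQ / (1·√S) = 0.028 × 2.04 / (√0.00043) = 2.755.
Trying y = 1.3 m: A R^(2/3) = 4.504 — high.
Trying y = 0.907 m: A R^(2/3) = 1.981 — low.
Trying y = 1.05 m: A R^(2/3) = 2.755 — close enough.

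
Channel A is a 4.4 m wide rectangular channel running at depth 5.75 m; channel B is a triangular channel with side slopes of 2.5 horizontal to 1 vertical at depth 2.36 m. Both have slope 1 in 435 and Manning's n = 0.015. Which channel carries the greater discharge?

channel A

Channel A: Flow area A = b·y = 4.4 × 5.75 = 25.3 m². Wetted perimeter P = b + 2y = 4.4 + 2×5.75 = 15.9 m. Hydraulic radius R = A/P = 25.3/15.9 = 1.591 m. Q_A = (1/0.015)·25.3·1.591^(2/3)·√0.002299 = 110.2 m³/s.
Channel B: For a triangular section with side slope z = 2.5: A = zy² = 2.5×2.36² = 13.92 m²; P = 2y√(1+z²) = 2×2.36×2.693 = 12.71 m. Hydraulic radius R = A/P = 13.92/12.71 = 1.096 m. Q_B = (1/0.015)·13.92·1.096^(2/3)·√0.002299 = 47.3 m³/s.
Q_A = 110.2 m³/s vs Q_B = 47.3 m³/s, so channel A carries more.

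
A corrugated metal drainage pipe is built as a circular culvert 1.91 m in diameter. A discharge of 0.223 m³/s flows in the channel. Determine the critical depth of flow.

At critical depth, Q² T / (g A³) = 1, i.e. A³/T = Q²/g = 0.223²/9.81 = 0.005069.
At y = 0.159 m: A³/T = 0.001399 — short.
At y = 0.28 m: A³/T = 0.01311 — over.
At y = 0.22 m: A³/T = 0.005061 — ≈ 0.005069.

y_c = 0.22 m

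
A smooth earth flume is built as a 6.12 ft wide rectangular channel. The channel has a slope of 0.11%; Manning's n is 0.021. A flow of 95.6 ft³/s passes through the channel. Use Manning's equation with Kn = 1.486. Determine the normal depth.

y_n = 4.47 ft

Manning's equation rearranged: A R^(2/3) = nQ / (1.486·√S) = 0.021 × 95.6 / (1.486 × √0.0011) = 40.73.
Try y = 4.02 ft: A R^(2/3) = 35.56 — short.
Try y = 5.43 ft: A R^(2/3) = 51.99 — over.
Try y = 4.47 ft: A R^(2/3) = 40.73 — matches.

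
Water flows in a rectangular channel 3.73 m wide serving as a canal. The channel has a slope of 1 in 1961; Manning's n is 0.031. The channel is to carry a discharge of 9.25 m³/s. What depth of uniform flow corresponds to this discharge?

Manning's equation rearranged: A R^(2/3) = nQ / (1·√S) = 0.031 × 9.25 / (√0.0005099) = 12.7.
Trying y = 2.33 m: A R^(2/3) = 8.897 — too small.
Trying y = 3.08 m: A R^(2/3) = 12.7 — close enough.

y_n = 3.08 m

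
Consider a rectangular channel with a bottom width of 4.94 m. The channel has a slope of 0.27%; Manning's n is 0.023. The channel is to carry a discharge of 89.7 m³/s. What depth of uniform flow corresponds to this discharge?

y_n = 5.61 m

Manning's equation rearranged: A R^(2/3) = nQ / (1·√S) = 0.023 × 89.7 / (√0.0027) = 39.7.
Try y = 4.3 m: A R^(2/3) = 28.68 — short.
Try y = 6.34 m: A R^(2/3) = 45.96 — over.
Try y = 5.61 m: A R^(2/3) = 39.71 — ≈ 39.7.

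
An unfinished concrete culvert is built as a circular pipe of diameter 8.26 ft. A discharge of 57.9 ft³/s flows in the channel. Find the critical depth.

At critical depth, Q² T / (g A³) = 1, i.e. A³/T = Q²/g = 57.9²/32.2 = 104.1.
Trying y = 1.35 ft: A³/T = 30.43 — too small.
Trying y = 1.85 ft: A³/T = 104.7 — ≈ 104.1.

y_c = 1.85 ft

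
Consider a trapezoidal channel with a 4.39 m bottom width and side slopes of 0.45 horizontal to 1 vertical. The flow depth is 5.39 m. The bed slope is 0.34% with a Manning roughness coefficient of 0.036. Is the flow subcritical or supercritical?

With bottom width b = 4.39 m and side slope z = 0.45: A = (b + zy)y = (4.39 + 0.45×5.39)×5.39 = 36.74 m²; P = b + 2y√(1+z²) = 4.39 + 2×5.39×1.097 = 16.21 m.
Hydraulic radius R = A/P = 36.74/16.21 = 2.266 m.
V = (1/n) R^(2/3) √S = (1/0.036) × 2.266^(2/3) × √0.0034 = 2.794 m/s. Hydraulic depth D_h = A/T = 36.74/9.241 = 3.975 m.
Froude number Fr = V/√(g·D_h) = 2.794/√(9.81×3.975) = 0.447, which is less than 1, so the flow is subcritical.

subcritical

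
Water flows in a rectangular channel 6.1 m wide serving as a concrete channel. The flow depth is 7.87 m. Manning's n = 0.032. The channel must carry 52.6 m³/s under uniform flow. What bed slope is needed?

S = 0.00043

Flow area A = b·y = 6.1 × 7.87 = 48.01 m². Wetted perimeter P = b + 2y = 6.1 + 2×7.87 = 21.84 m.
Hydraulic radius R = A/P = 48.01/21.84 = 2.198 m.
From Manning's equation, S = [nQ / (1 A R^(2/3))]² = [0.032 × 52.6 / (1 × 48.01 × 2.198^(2/3))]² = 0.00043.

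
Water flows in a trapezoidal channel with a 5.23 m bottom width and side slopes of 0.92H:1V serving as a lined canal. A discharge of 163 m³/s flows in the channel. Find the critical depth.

y_c = 3.7 m

At critical depth, Q² T / (g A³) = 1, i.e. A³/T = Q²/g = 163²/9.81 = 2708.
Trying y = 2.95 m: A³/T = 1208 — low.
Trying y = 4.27 m: A³/T = 4570 — high.
Trying y = 3.7 m: A³/T = 2708 — close enough.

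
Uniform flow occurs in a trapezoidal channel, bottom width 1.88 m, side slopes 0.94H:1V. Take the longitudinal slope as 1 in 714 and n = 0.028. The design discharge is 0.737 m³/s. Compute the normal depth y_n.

Manning's equation rearranged: A R^(2/3) = nQ / (1·√S) = 0.028 × 0.737 / (√0.001401) = 0.5514.
Try y = 0.591 m: A R^(2/3) = 0.7957 — over.
Try y = 0.418 m: A R^(2/3) = 0.4388 — short.
Try y = 0.478 m: A R^(2/3) = 0.5517 — ≈ 0.5514.

y_n = 0.478 m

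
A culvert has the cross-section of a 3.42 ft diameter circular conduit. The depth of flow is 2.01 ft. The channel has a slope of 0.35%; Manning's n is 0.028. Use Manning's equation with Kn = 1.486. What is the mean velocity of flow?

V = 3.01 ft/s

For a circular section of diameter D = 3.42 ft at depth y = 2.01 ft, the central angle is θ = 2 arccos(1 − 2y/D) = 3.494 rad. Then A = (D²/8)(θ − sin θ) = 5.614 ft² and P = Dθ/2 = 5.975 ft.
Hydraulic radius R = A/P = 5.614/5.975 = 0.9395 ft.
From Manning's equation, V = (1.486/n) R^(2/3) S^(1/2) = (1.486/0.028) × 0.9395^(2/3) × 0.0035^(1/2) = 3.01 ft/s.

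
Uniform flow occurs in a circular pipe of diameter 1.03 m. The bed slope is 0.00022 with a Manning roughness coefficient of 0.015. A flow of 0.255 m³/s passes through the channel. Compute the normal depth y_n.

y_n = 0.675 m

Manning's equation rearranged: A R^(2/3) = nQ / (1·√S) = 0.015 × 0.255 / (√0.00022) = 0.2579.
Trying y = 0.599 m: A R^(2/3) = 0.2159 — low.
Trying y = 0.843 m: A R^(2/3) = 0.3368 — high.
Trying y = 0.675 m: A R^(2/3) = 0.2581 — matches.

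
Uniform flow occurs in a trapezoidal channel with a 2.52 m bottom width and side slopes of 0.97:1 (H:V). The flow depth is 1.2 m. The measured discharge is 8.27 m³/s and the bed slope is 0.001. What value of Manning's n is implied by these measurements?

With bottom width b = 2.52 m and side slope z = 0.97: A = (b + zy)y = (2.52 + 0.97×1.2)×1.2 = 4.421 m²; P = b + 2y√(1+z²) = 2.52 + 2×1.2×1.393 = 5.864 m.
Hydraulic radius R = A/P = 4.421/5.864 = 0.7539 m.
Rearranging Manning's equation: n = (1/Q) A R^(2/3) S^(1/2) = (1/8.27) × 4.421 × 0.7539^(2/3) × √0.001 = 0.014.

n = 0.014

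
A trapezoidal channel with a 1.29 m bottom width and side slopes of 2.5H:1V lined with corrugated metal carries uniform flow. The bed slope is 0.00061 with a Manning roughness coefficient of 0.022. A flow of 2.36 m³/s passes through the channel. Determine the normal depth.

y_n = 0.909 m

Manning's equation rearranged: A R^(2/3) = nQ / (1·√S) = 0.022 × 2.36 / (√0.00061) = 2.102.
Try y = 1.16 m: A R^(2/3) = 3.628 — over.
Try y = 0.909 m: A R^(2/3) = 2.104 — close enough.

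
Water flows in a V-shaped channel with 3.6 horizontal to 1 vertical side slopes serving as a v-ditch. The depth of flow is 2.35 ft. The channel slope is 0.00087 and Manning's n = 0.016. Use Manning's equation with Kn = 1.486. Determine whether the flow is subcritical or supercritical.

subcritical

For a triangular section with side slope z = 3.6: A = zy² = 3.6×2.35² = 19.88 ft²; P = 2y√(1+z²) = 2×2.35×3.736 = 17.56 ft.
Hydraulic radius R = A/P = 19.88/17.56 = 1.132 ft.
V = (1.486/n) R^(2/3) √S = (1.486/0.016) × 1.132^(2/3) × √0.00087 = 2.976 ft/s. Hydraulic depth D_h = A/T = 19.88/16.92 = 1.175 ft.
Froude number Fr = V/√(g·D_h) = 2.976/√(32.2×1.175) = 0.484, which is less than 1, so the flow is subcritical.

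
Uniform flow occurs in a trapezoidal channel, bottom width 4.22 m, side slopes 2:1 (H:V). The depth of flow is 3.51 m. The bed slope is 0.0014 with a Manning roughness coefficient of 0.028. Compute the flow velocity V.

With bottom width b = 4.22 m and side slope z = 2: A = (b + zy)y = (4.22 + 2×3.51)×3.51 = 39.45 m²; P = b + 2y√(1+z²) = 4.22 + 2×3.51×2.236 = 19.92 m.
Hydraulic radius R = A/P = 39.45/19.92 = 1.981 m.
From Manning's equation, V = (1/n) R^(2/3) S^(1/2) = (1/0.028) × 1.981^(2/3) × 0.0014^(1/2) = 2.11 m/s.

V = 2.11 m/s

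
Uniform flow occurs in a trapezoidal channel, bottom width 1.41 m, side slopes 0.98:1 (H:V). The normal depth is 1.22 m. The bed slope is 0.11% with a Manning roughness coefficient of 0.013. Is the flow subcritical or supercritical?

With bottom width b = 1.41 m and side slope z = 0.98: A = (b + zy)y = (1.41 + 0.98×1.22)×1.22 = 3.179 m²; P = b + 2y√(1+z²) = 1.41 + 2×1.22×1.4 = 4.826 m.
Hydraulic radius R = A/P = 3.179/4.826 = 0.6586 m.
V = (1/n) R^(2/3) √S = (1/0.013) × 0.6586^(2/3) × √0.0011 = 1.931 m/s. Hydraulic depth D_h = A/T = 3.179/3.801 = 0.8363 m.
Froude number Fr = V/√(g·D_h) = 1.931/√(9.81×0.8363) = 0.674, which is less than 1, so the flow is subcritical.

subcritical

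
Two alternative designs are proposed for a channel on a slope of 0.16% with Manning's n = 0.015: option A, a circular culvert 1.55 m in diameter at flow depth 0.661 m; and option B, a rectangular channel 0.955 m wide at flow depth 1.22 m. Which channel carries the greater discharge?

channel B

Channel A: For a circular section of diameter D = 1.55 m at depth y = 0.661 m, the central angle is θ = 2 arccos(1 − 2y/D) = 2.846 rad. Then A = (D²/8)(θ − sin θ) = 0.7674 m² and P = Dθ/2 = 2.206 m. Hydraulic radius R = A/P = 0.7674/2.206 = 0.3479 m. Q_A = (1/0.015)·0.7674·0.3479^(2/3)·√0.0016 = 1.012 m³/s.
Channel B: Flow area A = b·y = 0.955 × 1.22 = 1.165 m². Wetted perimeter P = b + 2y = 0.955 + 2×1.22 = 3.395 m. Hydraulic radius R = A/P = 1.165/3.395 = 0.3432 m. Q_B = (1/0.015)·1.165·0.3432^(2/3)·√0.0016 = 1.523 m³/s.
Q_A = 1.012 m³/s vs Q_B = 1.523 m³/s, so channel B carries more.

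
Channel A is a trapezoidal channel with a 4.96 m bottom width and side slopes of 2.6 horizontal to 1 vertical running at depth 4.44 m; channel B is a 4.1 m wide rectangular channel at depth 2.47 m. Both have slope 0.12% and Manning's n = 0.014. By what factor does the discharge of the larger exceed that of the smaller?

Channel A: With bottom width b = 4.96 m and side slope z = 2.6: A = (b + zy)y = (4.96 + 2.6×4.44)×4.44 = 73.28 m²; P = b + 2y√(1+z²) = 4.96 + 2×4.44×2.786 = 29.7 m. Hydraulic radius R = A/P = 73.28/29.7 = 2.468 m. Q_A = (1/0.014)·73.28·2.468^(2/3)·√0.0012 = 331.1 m³/s.
Channel B: Flow area A = b·y = 4.1 × 2.47 = 10.13 m². Wetted perimeter P = b + 2y = 4.1 + 2×2.47 = 9.04 m. Hydraulic radius R = A/P = 10.13/9.04 = 1.12 m. Q_B = (1/0.014)·10.13·1.12^(2/3)·√0.0012 = 27.03 m³/s.
The larger discharge is 331.1 m³/s and the smaller is 27.03 m³/s; the ratio is 12.2.

12.2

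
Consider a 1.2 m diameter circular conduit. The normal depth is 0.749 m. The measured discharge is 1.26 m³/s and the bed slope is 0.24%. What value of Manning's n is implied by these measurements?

For a circular section of diameter D = 1.2 m at depth y = 0.749 m, the central angle is θ = 2 arccos(1 − 2y/D) = 3.644 rad. Then A = (D²/8)(θ − sin θ) = 0.7424 m² and P = Dθ/2 = 2.186 m.
Hydraulic radius R = A/P = 0.7424/2.186 = 0.3396 m.
Rearranging Manning's equation: n = (1/Q) A R^(2/3) S^(1/2) = (1/1.26) × 0.7424 × 0.3396^(2/3) × √0.0024 = 0.0141.

n = 0.0141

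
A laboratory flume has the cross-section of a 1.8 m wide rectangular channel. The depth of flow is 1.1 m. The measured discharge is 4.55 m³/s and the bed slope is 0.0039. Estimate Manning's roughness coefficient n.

Flow area A = b·y = 1.8 × 1.1 = 1.98 m². Wetted perimeter P = b + 2y = 1.8 + 2×1.1 = 4 m.
Hydraulic radius R = A/P = 1.98/4 = 0.495 m.
Rearranging Manning's equation: n = (1/Q) A R^(2/3) S^(1/2) = (1/4.55) × 1.98 × 0.495^(2/3) × √0.0039 = 0.017.

n = 0.017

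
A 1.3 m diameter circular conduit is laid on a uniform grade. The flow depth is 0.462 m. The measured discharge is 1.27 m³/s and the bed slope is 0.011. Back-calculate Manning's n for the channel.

n = 0.014

For a circular section of diameter D = 1.3 m at depth y = 0.462 m, the central angle is θ = 2 arccos(1 − 2y/D) = 2.555 rad. Then A = (D²/8)(θ − sin θ) = 0.4227 m² and P = Dθ/2 = 1.661 m.
Hydraulic radius R = A/P = 0.4227/1.661 = 0.2546 m.
Rearranging Manning's equation: n = (1/Q) A R^(2/3) S^(1/2) = (1/1.27) × 0.4227 × 0.2546^(2/3) × √0.011 = 0.014.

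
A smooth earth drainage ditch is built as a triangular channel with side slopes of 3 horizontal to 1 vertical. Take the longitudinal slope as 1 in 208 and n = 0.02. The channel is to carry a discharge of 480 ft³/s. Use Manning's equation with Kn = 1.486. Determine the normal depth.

Manning's equation rearranged: A R^(2/3) = nQ / (1.486·√S) = 0.02 × 480 / (1.486 × √0.004808) = 93.17.
Try y = 5.4 ft: A R^(2/3) = 163.8 — too large.
Try y = 4.37 ft: A R^(2/3) = 93.14 — close enough.

y_n = 4.37 ft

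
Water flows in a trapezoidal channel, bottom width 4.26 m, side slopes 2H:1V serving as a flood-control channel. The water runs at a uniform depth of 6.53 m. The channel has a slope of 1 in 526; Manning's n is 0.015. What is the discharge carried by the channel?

Q = 740 m³/s

With bottom width b = 4.26 m and side slope z = 2: A = (b + zy)y = (4.26 + 2×6.53)×6.53 = 113.1 m²; P = b + 2y√(1+z²) = 4.26 + 2×6.53×2.236 = 33.46 m.
Hydraulic radius R = A/P = 113.1/33.46 = 3.38 m.
Manning's equation: Q = (1/n) A R^(2/3) S^(1/2) = (1/0.015) × 113.1 × 3.38^(2/3) × 0.001901^(1/2) = 740 m³/s.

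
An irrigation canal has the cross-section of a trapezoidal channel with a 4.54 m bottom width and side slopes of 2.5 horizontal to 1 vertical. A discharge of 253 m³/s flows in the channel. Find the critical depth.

At critical depth, Q² T / (g A³) = 1, i.e. A³/T = Q²/g = 253²/9.81 = 6525.
Try y = 3.25 m: A³/T = 3354 — low.
Try y = 3.81 m: A³/T = 6523 — close enough.

y_c = 3.81 m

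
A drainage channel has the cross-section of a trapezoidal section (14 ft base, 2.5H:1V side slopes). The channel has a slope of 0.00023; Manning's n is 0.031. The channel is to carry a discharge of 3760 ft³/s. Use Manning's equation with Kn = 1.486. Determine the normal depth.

y_n = 18.6 ft

Manning's equation rearranged: A R^(2/3) = nQ / (1.486·√S) = 0.031 × 3760 / (1.486 × √0.00023) = 5172.
Trying y = 21.9 ft: A R^(2/3) = 7632 — over.
Trying y = 13.5 ft: A R^(2/3) = 2456 — short.
Trying y = 18.6 ft: A R^(2/3) = 5173 — close enough.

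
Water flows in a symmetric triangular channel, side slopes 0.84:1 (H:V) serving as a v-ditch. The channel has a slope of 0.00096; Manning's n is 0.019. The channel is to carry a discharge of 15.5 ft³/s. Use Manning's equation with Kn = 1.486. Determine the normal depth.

Manning's equation rearranged: A R^(2/3) = nQ / (1.486·√S) = 0.019 × 15.5 / (1.486 × √0.00096) = 6.396.
Trying y = 3.47 ft: A R^(2/3) = 10.88 — over.
Trying y = 2.84 ft: A R^(2/3) = 6.378 — ≈ 6.396.

y_n = 2.84 ft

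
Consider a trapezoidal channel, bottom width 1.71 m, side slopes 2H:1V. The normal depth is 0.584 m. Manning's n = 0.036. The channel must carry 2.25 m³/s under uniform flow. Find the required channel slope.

S = 0.00818

With bottom width b = 1.71 m and side slope z = 2: A = (b + zy)y = (1.71 + 2×0.584)×0.584 = 1.681 m²; P = b + 2y√(1+z²) = 1.71 + 2×0.584×2.236 = 4.322 m.
Hydraulic radius R = A/P = 1.681/4.322 = 0.3889 m.
From Manning's equation, S = [nQ / (1 A R^(2/3))]² = [0.036 × 2.25 / (1 × 1.681 × 0.3889^(2/3))]² = 0.00818.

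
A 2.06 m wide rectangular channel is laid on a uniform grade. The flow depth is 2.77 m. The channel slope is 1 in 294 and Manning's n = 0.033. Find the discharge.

Flow area A = b·y = 2.06 × 2.77 = 5.706 m². Wetted perimeter P = b + 2y = 2.06 + 2×2.77 = 7.6 m.
Hydraulic radius R = A/P = 5.706/7.6 = 0.7508 m.
Manning's equation: Q = (1/n) A R^(2/3) S^(1/2) = (1/0.033) × 5.706 × 0.7508^(2/3) × 0.003401^(1/2) = 8.33 m³/s.

Q = 8.33 m³/s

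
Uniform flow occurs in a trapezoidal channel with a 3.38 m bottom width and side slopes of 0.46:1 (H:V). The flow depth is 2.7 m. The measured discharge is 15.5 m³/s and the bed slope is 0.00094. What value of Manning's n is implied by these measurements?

With bottom width b = 3.38 m and side slope z = 0.46: A = (b + zy)y = (3.38 + 0.46×2.7)×2.7 = 12.48 m²; P = b + 2y√(1+z²) = 3.38 + 2×2.7×1.101 = 9.324 m.
Hydraulic radius R = A/P = 12.48/9.324 = 1.338 m.
Rearranging Manning's equation: n = (1/Q) A R^(2/3) S^(1/2) = (1/15.5) × 12.48 × 1.338^(2/3) × √0.00094 = 0.03.

n = 0.03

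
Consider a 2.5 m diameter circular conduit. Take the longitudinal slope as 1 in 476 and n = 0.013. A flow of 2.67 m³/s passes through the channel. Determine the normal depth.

y_n = 0.78 m

Manning's equation rearranged: A R^(2/3) = nQ / (1·√S) = 0.013 × 2.67 / (√0.002101) = 0.7573.
At y = 0.947 m: A R^(2/3) = 1.094 — over.
At y = 0.556 m: A R^(2/3) = 0.3892 — short.
At y = 0.78 m: A R^(2/3) = 0.758 — matches.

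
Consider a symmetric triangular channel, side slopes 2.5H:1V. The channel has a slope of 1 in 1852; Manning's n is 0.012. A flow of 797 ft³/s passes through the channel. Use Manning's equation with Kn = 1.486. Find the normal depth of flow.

Manning's equation rearranged: A R^(2/3) = nQ / (1.486·√S) = 0.012 × 797 / (1.486 × √0.00054) = 277.
Trying y = 7.86 ft: A R^(2/3) = 366.1 — too large.
Trying y = 7.08 ft: A R^(2/3) = 277 — matches.

y_n = 7.08 ft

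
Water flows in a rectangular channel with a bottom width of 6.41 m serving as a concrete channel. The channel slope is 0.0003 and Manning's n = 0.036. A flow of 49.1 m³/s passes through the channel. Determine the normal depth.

Manning's equation rearranged: A R^(2/3) = nQ / (1·√S) = 0.036 × 49.1 / (√0.0003) = 102.1.
Try y = 10.3 m: A R^(2/3) = 119.8 — high.
Try y = 7.3 m: A R^(2/3) = 79.8 — low.
Try y = 8.98 m: A R^(2/3) = 102.1 — ≈ 102.1.

y_n = 8.98 m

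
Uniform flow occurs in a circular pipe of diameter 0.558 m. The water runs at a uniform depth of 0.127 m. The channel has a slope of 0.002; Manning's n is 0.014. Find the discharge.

Q = 0.0239 m³/s

For a circular section of diameter D = 0.558 m at depth y = 0.127 m, the central angle is θ = 2 arccos(1 − 2y/D) = 1.989 rad. Then A = (D²/8)(θ − sin θ) = 0.04186 m² and P = Dθ/2 = 0.555 m.
Hydraulic radius R = A/P = 0.04186/0.555 = 0.07543 m.
Manning's equation: Q = (1/n) A R^(2/3) S^(1/2) = (1/0.014) × 0.04186 × 0.07543^(2/3) × 0.002^(1/2) = 0.0239 m³/s.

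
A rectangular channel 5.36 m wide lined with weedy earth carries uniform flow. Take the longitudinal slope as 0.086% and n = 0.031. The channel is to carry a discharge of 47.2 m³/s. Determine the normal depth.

Manning's equation rearranged: A R^(2/3) = nQ / (1·√S) = 0.031 × 47.2 / (√0.00086) = 49.89.
Trying y = 5.04 m: A R^(2/3) = 39.22 — low.
Trying y = 7.1 m: A R^(2/3) = 59.31 — high.
Trying y = 6.14 m: A R^(2/3) = 49.88 — close enough.

y_n = 6.14 m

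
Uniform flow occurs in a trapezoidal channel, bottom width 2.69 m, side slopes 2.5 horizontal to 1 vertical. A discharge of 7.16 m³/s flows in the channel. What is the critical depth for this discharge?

y_c = 0.715 m

At critical depth, Q² T / (g A³) = 1, i.e. A³/T = Q²/g = 7.16²/9.81 = 5.226.
Try y = 0.823 m: A³/T = 8.765 — too large.
Try y = 0.494 m: A³/T = 1.413 — too small.
Try y = 0.715 m: A³/T = 5.237 — close enough.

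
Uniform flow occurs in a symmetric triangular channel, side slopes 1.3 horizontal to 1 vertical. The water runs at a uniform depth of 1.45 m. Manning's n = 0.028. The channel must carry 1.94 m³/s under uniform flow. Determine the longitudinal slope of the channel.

For a triangular section with side slope z = 1.3: A = zy² = 1.3×1.45² = 2.733 m²; P = 2y√(1+z²) = 2×1.45×1.64 = 4.756 m.
Hydraulic radius R = A/P = 2.733/4.756 = 0.5747 m.
From Manning's equation, S = [nQ / (1 A R^(2/3))]² = [0.028 × 1.94 / (1 × 2.733 × 0.5747^(2/3))]² = 0.000827.

S = 0.000827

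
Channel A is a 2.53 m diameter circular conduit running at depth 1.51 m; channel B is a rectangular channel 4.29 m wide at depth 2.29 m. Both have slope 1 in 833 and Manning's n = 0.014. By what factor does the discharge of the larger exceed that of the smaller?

4.26

Channel A: For a circular section of diameter D = 2.53 m at depth y = 1.51 m, the central angle is θ = 2 arccos(1 − 2y/D) = 3.531 rad. Then A = (D²/8)(θ − sin θ) = 3.13 m² and P = Dθ/2 = 4.467 m. Hydraulic radius R = A/P = 3.13/4.467 = 0.7006 m. Q_A = (1/0.014)·3.13·0.7006^(2/3)·√0.0012 = 6.109 m³/s.
Channel B: Flow area A = b·y = 4.29 × 2.29 = 9.824 m². Wetted perimeter P = b + 2y = 4.29 + 2×2.29 = 8.87 m. Hydraulic radius R = A/P = 9.824/8.87 = 1.108 m. Q_B = (1/0.014)·9.824·1.108^(2/3)·√0.0012 = 26.03 m³/s.
The larger discharge is 26.03 m³/s and the smaller is 6.109 m³/s; the ratio is 4.26.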